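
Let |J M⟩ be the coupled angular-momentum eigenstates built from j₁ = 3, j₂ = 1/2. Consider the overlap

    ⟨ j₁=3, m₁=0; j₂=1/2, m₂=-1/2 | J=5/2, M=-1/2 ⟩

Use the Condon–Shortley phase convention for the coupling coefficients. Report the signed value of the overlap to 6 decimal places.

j₁+j₂−J=1  J+j₁−j₂=5  J−j₁+j₂=0  j₁+j₂+J+1=7
(j₁±m₁, j₂±m₂, J±M) = (3,3,0,1,2,3)
P² = 432/7
sum k=0..0:
  [0] +1/12 = 1/12
S = 1/12
C² = P²·S² = 3/7 ; C = +0.654654

+√(3/7) ≈ +0.654654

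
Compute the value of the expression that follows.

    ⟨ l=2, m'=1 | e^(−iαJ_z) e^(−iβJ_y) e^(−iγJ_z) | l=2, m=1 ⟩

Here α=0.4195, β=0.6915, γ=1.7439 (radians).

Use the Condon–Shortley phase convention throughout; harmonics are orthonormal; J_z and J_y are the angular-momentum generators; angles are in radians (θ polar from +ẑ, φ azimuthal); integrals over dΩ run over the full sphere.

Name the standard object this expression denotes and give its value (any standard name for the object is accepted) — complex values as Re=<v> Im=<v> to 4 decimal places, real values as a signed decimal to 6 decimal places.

This is a Wigner D-matrix element — the rotation-matrix element ⟨l m'| R(α,β,γ) |l m⟩ in the angular-momentum basis.
D^2_{1,1}(0.4195,0.6915,1.7439) = e^{-i·1·0.4195}·d^2_{1,1}(0.6915)·e^{-i·1·1.7439}. Compute d first:
c=cos(0.691500/2)=0.940822, s=sin(0.691500/2)=0.338902; N=√[6·1·6·1]=6.000000
k: max(0,(1)−(1))=0 … min(2+(1),2−(1))=1
  k=0: (−1)^0·6.0000/(6)·0.9408^4·0.3389^0 = +0.783482
  k=1: (−1)^1·6.0000/(2)·0.9408^2·0.3389^2 = -0.304990
d^2_{1,1}(0.6915) = +0.783482 -0.304990 = +0.478492
Attach z-rotation phases: D = e^{-i(1)(0.4195)}·(+0.478492)·e^{-i(1)(1.7439)} = -0.267249-0.396904i

Wigner D-matrix element, Re=-0.2672 Im=-0.3969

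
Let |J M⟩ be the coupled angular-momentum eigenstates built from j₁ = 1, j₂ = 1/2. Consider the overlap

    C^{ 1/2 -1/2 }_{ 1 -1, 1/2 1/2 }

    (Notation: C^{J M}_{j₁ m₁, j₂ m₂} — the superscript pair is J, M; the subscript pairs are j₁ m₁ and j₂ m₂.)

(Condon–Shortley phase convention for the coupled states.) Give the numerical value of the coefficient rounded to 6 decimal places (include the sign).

-0.816497

√[2·1!1!0!/3! · 0!2!1!0!0!1!] = √(2/3)
  +(−1)^1/∏(1,0,1,0,0,0)! = -1  (running -1)
⟨..|..⟩ = √(2/3)·(-1) = -0.816497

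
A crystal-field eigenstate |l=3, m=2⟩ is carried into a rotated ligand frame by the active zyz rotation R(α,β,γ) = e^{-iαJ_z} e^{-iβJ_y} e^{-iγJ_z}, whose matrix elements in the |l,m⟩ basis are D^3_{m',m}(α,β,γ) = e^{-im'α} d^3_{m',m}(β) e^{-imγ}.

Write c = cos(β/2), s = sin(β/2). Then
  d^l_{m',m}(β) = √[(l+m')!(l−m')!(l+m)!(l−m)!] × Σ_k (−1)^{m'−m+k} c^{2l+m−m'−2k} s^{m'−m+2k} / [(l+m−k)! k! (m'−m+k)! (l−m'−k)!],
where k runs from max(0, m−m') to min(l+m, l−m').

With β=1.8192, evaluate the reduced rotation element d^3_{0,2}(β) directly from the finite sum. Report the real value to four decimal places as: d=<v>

d^3_{0,2}(β=1.8192) via the finite sum:
Half-angle: c=0.614062, s=0.789258. N=√(6·6·120·1)=65.726707
Admissible k: 2..3 (factorial args all ≥0)
  k=2: (−1)^0·65.7267/(12)·0.6141^4·0.7893^2 = +0.485117
  k=3: (−1)^1·65.7267/(12)·0.6141^2·0.7893^4 = -0.801421
d^3_{0,2}(1.8192) = +0.485117 -0.801421 = -0.316304

d=-0.3163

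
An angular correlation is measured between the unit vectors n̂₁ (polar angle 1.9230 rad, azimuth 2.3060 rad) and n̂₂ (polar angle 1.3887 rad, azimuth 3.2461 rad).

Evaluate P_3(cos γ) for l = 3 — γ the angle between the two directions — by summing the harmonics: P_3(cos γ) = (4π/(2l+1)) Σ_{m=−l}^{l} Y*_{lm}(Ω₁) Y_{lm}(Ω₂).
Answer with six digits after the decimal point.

-0.443077

Expand P_3 via completeness: Σ_{m} conj(Y_{3,m}) at Ω₁ times Y_{3,m} at Ω₂ —
  [-3]  conj(Y_{3,-3})(Ω₁) = 0.27780 + 0.20460j ; Y_{3,-3}(Ω₂) = -0.37752 + 0.12240j ; Δ = -0.12992 - 0.04324j
  [-2]  conj(Y_{3,-2})(Ω₁) = 0.03113 + 0.30903j ; Y_{3,-2}(Ω₂) = 0.17511 - 0.03714j ; Δ = 0.01693 + 0.05296j
  [-1]  conj(Y_{3,-1})(Ω₁) = 0.08240 - 0.09112j ; Y_{3,-1}(Ω₂) = 0.26427 - 0.02772j ; Δ = 0.01925 - 0.02636j
  [+0]  conj(Y_{3,0})(Ω₁) = 0.30960 + 0.00000j ; Y_{3,0}(Ω₂) = -0.19166 + 0.00000j ; Δ = -0.05934 + 0.00000j
  [+1]  conj(Y_{3,1})(Ω₁) = -0.08240 - 0.09112j ; Y_{3,1}(Ω₂) = -0.26427 - 0.02772j ; Δ = 0.01925 + 0.02636j
  [+2]  conj(Y_{3,2})(Ω₁) = 0.03113 - 0.30903j ; Y_{3,2}(Ω₂) = 0.17511 + 0.03714j ; Δ = 0.01693 - 0.05296j
  [+3]  conj(Y_{3,3})(Ω₁) = -0.27780 + 0.20460j ; Y_{3,3}(Ω₂) = 0.37752 + 0.12240j ; Δ = -0.12992 + 0.04324j
Accumulated sum -0.24681 + 0.00000j; after 4π/(2l+1) scaling, -0.44308 + 0.00000j ⇒ P_3 = -0.443077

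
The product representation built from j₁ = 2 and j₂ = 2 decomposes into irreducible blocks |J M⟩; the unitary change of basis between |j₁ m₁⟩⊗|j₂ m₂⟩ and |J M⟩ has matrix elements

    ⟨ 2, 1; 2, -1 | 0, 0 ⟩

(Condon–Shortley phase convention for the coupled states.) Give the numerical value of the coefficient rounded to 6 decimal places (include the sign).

j₁+j₂−J=4  J+j₁−j₂=0  J−j₁+j₂=0  j₁+j₂+J+1=5
(j₁±m₁, j₂±m₂, J±M) = (3,1,1,3,0,0)
P² = 36/5
sum k=1..1:
  [1] −1/6 = -1/6
S = -1/6
C² = P²·S² = 1/5 ; C = -0.447214

-0.447214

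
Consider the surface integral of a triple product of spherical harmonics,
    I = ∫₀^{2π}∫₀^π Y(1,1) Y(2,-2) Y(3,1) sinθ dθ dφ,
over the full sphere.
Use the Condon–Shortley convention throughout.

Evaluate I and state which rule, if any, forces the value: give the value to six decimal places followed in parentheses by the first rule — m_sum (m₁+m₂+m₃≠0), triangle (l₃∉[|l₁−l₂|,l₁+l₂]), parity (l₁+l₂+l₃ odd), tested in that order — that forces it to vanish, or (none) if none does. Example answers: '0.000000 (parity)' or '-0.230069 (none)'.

-0.082589 (none)

Checks pass: Σm=0; 6 even; l₃=3∈[1,3].
(2·1+1)(2·2+1)(2·3+1) = 105
Δ: 0! 2! 4! / 7! → 1/105
sum: t=0:+1/4 = 1/4
3j²(1 2 3; 0 0 0) = Δ·Π!·Σ² = 3/35  (sign -1)
sum: t=0:+1/48 = 1/48
3j²(1 2 3; 1 -2 1) = Δ·Π!·Σ² = 1/105  (sign +1)
combine: 4πI² = 105·3/35·1/105 = 3/35
take √, sign -1: I = -0.08258890
No selection rule forces the value: the integral is nonzero (none).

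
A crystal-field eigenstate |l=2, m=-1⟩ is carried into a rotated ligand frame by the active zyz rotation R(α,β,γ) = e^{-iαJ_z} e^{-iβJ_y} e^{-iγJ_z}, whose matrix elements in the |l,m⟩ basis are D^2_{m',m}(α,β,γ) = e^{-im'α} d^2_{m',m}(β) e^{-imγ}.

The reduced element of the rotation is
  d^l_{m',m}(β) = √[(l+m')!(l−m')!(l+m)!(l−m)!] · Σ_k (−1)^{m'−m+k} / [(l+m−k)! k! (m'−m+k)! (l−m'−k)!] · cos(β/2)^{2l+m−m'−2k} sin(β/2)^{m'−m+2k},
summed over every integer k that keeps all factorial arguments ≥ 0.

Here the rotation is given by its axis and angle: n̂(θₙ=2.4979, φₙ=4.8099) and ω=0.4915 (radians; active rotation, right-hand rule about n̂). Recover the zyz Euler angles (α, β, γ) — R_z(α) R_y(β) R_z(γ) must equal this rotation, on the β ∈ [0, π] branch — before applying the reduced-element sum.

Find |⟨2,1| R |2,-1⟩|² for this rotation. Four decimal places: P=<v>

P=0.0039

Axis–angle → zyz. n̂ = (sinθₙcosφₙ, sinθₙsinφₙ, cosθₙ) = (+0.058429, -0.597302, -0.799885), ω = 0.4915.
R = I cosω + sinω [n̂]ₓ + (1−cosω) n̂n̂ᵀ gives
  R = [+0.882030, +0.373374, -0.287428; -0.381636, +0.923858, +0.028981; +0.276364, +0.084131, +0.957364]
β = atan2(√(R₁₃²+R₂₃²), R₃₃) = 0.293063; α = atan2(R₂₃, R₁₃) mod 2π = 3.041105; γ = atan2(R₃₂, −R₃₁) mod 2π = 2.846083
Split into d^2_{1,-1}(β=0.2931) × two z-phases.
c=cos(0.293063/2)=0.989283, s=sin(0.293063/2)=0.146008; N=√[6·1·1·6]=6.000000
k∈{0,1} keeps every argument non-negative
  k=0: (−1)^2·6.0000/(2)·0.9893^2·0.1460^2 = +0.062591
  k=1: (−1)^3·6.0000/(6)·0.9893^0·0.1460^4 = -0.000454
d^2_{1,-1}(0.2931) = +0.062591 -0.000454 = +0.062137
|D^2_{1,-1}|² = |d^2_{1,-1}(β)|² = (+0.062137)² = 0.003861 (the z-rotation phases have unit modulus)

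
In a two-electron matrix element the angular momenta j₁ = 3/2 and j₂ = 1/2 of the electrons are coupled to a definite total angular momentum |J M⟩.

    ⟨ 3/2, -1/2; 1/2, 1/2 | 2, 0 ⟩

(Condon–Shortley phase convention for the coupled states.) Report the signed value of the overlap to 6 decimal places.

triangle: 0!*3!*1!/5! = 6/120
(j±m)!: 1!*2!*1!*0!*2!*2! = 8
prefactor² = (2J+1)*Δ*N² = 2
  k=0: +1/(0!*0!*2!*1!*1!*0!) = 1/2
Σ = 1/2  ⇒  CG² = 2*(1/2)² = 1/2
CG = +√(1/2) = +0.707107

+√(1/2) = +0.707107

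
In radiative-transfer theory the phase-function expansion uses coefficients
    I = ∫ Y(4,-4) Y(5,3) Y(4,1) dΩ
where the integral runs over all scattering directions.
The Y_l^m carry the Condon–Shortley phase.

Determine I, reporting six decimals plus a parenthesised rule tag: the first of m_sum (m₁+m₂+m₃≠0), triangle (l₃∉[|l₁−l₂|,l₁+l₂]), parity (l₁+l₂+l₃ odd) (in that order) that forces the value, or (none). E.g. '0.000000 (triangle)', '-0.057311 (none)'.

Σlᵢ=13 odd — θ-integrand is odd under cosθ→−cosθ; I=0

0.000000 (parity)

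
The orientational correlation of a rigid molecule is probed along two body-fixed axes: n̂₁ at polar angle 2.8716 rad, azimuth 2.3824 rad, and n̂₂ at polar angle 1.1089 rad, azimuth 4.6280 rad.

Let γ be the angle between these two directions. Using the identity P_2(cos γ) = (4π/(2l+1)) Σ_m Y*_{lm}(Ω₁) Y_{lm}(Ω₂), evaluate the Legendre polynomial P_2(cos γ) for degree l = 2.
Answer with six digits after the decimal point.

Addition theorem: P_2(cos γ) = (4π/5) Σ_m Y*_{lm}(Ω₁) Y_{lm}(Ω₂), m = −2…2:
  [-2]  conj(Y_{2,-2})(Ω₁) = (0.001440, -0.027443) ; Y_{2,-2}(Ω₂) = (-0.305161, -0.051999) ; Δ = (-0.001866, 0.008300)
  [-1]  conj(Y_{2,-1})(Ω₁) = (0.144057, -0.136698) ; Y_{2,-1}(Ω₂) = (-0.025978, 0.307109) ; Δ = (0.038239, 0.047793)
  [+0]  conj(Y_{2,0})(Ω₁) = (0.563470, -0.000000) ; Y_{2,0}(Ω₂) = (-0.127480, 0.000000) ; Δ = (-0.071831, 0.000000)
  [+1]  conj(Y_{2,1})(Ω₁) = (-0.144057, -0.136698) ; Y_{2,1}(Ω₂) = (0.025978, 0.307109) ; Δ = (0.038239, -0.047793)
  [+2]  conj(Y_{2,2})(Ω₁) = (0.001440, 0.027443) ; Y_{2,2}(Ω₂) = (-0.305161, 0.051999) ; Δ = (-0.001866, -0.008300)
Σ over m = (0.000914, -0.000000); ×(4π/5) → (0.002297, -0.000000). Real part: 0.002297

0.002297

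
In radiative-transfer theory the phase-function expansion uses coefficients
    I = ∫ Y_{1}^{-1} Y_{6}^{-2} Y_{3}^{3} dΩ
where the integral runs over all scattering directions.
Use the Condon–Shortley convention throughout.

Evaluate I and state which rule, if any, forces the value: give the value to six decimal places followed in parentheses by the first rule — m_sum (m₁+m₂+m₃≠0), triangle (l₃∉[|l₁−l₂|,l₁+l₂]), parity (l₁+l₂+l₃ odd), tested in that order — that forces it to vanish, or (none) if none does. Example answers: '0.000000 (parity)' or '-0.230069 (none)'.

0.000000 (triangle)

|1−6|≤3≤1+6 violated ⇒ I = 0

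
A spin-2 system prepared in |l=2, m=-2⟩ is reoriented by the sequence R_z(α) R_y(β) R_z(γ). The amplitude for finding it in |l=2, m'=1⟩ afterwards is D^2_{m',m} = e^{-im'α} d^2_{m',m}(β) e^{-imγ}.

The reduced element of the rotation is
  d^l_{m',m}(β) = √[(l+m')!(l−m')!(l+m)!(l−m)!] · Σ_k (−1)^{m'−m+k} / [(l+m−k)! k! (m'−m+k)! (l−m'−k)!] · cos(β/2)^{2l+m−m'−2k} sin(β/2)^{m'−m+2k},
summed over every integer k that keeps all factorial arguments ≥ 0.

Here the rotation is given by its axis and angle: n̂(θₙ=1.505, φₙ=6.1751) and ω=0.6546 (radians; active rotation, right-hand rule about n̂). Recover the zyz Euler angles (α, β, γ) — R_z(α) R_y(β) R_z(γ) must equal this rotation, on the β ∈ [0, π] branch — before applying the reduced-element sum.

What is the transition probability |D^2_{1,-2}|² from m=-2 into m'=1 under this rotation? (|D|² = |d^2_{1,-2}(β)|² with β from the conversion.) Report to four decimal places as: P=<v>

P=0.0039

Axis–angle → zyz. n̂ = (sinθₙcosφₙ, sinθₙsinφₙ, cosθₙ) = (+0.992013, -0.107642, +0.065749), ω = 0.6546.
R = I cosω + sinω [n̂]ₓ + (1−cosω) n̂n̂ᵀ gives
  R = [+0.996711, -0.062103, -0.052054; +0.017958, +0.795687, -0.605442; +0.079019, +0.602516, +0.794185]
β = atan2(√(R₁₃²+R₂₃²), R₃₃) = 0.653131; α = atan2(R₂₃, R₁₃) mod 2π = 4.626622; γ = atan2(R₃₂, −R₃₁) mod 2π = 1.701200
D^2_{1,-2}(4.6266,0.6531,1.7012) = e^{-i·1·4.6266}·d^2_{1,-2}(0.6531)·e^{-i·-2·1.7012}. Compute d first:
With c≡cos(β/2)=0.947150 and s≡sin(β/2)=0.320792, N=[6·1·1·24]^{1/2}=12.000000
k∈{0} keeps every argument non-negative
  k=0: (−1)^3·12.0000/(6)·0.9471^1·0.3208^3 = -0.062534
d^2_{1,-2}(0.6531) = -0.062534
|D^2_{1,-2}|² = |d^2_{1,-2}(β)|² = (-0.062534)² = 0.003911 (the z-rotation phases have unit modulus)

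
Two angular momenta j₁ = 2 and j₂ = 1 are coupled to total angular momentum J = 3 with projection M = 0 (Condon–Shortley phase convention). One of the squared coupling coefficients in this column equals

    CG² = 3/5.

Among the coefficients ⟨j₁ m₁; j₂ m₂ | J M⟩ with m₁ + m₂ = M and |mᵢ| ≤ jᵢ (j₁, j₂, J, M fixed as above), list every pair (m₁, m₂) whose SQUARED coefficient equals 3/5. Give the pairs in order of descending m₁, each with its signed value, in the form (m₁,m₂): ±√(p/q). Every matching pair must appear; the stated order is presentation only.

Admissible pairs with m₁+m₂ = M = 0: (-1,1), (0,0), (1,-1)
  (m₁,m₂)=(1,-1): CG² = 1/5, CG = +√(1/5)
  (m₁,m₂)=(0,0): CG² = 3/5, CG = +√(3/5)   ← matches the target
  (m₁,m₂)=(-1,1): CG² = 1/5, CG = +√(1/5)
Pairs with CG² = 3/5: (0,0): +√(3/5)

(0,0): +√(3/5)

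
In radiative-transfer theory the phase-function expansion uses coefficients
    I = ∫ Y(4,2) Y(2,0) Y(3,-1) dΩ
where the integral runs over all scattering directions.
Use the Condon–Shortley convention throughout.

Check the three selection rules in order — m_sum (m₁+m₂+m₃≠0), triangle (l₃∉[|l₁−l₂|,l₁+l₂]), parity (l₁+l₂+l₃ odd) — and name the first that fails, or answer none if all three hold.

m_sum

m₁+m₂+m₃ = 2 + 0 − 1 = 1  ✗
triangle: |4−2|=2 ≤ l₃=3 ≤ 4+2=6
parity: l₁+l₂+l₃ = 9 is odd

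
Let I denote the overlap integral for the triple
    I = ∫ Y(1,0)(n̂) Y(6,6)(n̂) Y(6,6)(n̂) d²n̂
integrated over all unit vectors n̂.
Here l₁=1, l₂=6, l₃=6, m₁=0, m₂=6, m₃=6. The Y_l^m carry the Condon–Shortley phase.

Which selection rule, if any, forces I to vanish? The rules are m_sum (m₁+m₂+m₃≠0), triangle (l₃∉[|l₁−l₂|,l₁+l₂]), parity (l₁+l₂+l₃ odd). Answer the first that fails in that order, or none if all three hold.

Σmᵢ = 12  ✗
l₃∈[|l₁−l₂|,l₁+l₂]=[5,7], have l₃=6
Σlᵢ = 13 ⇒ odd

m_sum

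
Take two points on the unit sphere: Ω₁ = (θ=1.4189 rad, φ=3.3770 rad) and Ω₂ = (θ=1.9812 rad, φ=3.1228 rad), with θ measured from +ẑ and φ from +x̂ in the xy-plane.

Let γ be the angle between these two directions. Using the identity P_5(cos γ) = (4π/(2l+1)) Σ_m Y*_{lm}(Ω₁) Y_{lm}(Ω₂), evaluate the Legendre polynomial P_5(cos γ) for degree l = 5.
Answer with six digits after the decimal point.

Summing Y*_{l m}(θ₁,φ₁)·Y_{l m}(θ₂,φ₂) over m ∈ [−5, 5]; prefactor 4π/(2·5+1) = 1.142397:
  m=-5: (-0.168052-0.404500i) × (-0.299553-0.028230i) = +0.038921+0.125913i  (running Σ = +0.038921+0.125913i)
  m=-4: (+0.124774+0.171431i) × (-0.412824-0.031091i) = -0.046180-0.074650i  (running Σ = -0.007259+0.051263i)
  m=-3: (+0.201830+0.172157i) × (-0.115216-0.006503i) = -0.022135-0.021148i  (running Σ = -0.029393+0.030115i)
  m=-2: (-0.207969-0.105854i) × (+0.296823+0.011161i) = -0.060548-0.033741i  (running Σ = -0.089942-0.003626i)
  m=-1: (-0.212570-0.050986i) × (+0.204501+0.003844i) = -0.043275-0.011244i  (running Σ = -0.133216-0.014870i)
  m=0: (+0.237664-0.000000i) × (-0.254464+0.000000i) = -0.060477+0.000000i  (running Σ = -0.193693-0.014870i)
  m=1: (+0.212570-0.050986i) × (-0.204501+0.003844i) = -0.043275+0.011244i  (running Σ = -0.236968-0.003626i)
  m=2: (-0.207969+0.105854i) × (+0.296823-0.011161i) = -0.060548+0.033741i  (running Σ = -0.297516+0.030115i)
  m=3: (-0.201830+0.172157i) × (+0.115216-0.006503i) = -0.022135+0.021148i  (running Σ = -0.319651+0.051263i)
  m=4: (+0.124774-0.171431i) × (-0.412824+0.031091i) = -0.046180+0.074650i  (running Σ = -0.365831+0.125913i)
  m=5: (+0.168052-0.404500i) × (+0.299553-0.028230i) = +0.038921-0.125913i  (running Σ = -0.326910+0.000000i)
Accumulated sum -0.326910+0.000000i; after 4π/(2l+1) scaling, -0.373461+0.000000i ⇒ P_5 = -0.373461

-0.373461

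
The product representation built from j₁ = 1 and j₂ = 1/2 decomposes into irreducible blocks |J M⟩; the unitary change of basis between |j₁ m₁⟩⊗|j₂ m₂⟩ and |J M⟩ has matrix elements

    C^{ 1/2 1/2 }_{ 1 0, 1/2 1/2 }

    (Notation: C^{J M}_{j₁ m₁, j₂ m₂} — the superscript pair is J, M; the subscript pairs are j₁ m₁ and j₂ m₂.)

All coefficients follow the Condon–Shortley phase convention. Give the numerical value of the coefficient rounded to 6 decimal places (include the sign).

−√(1/3) ≈ -0.577350

triangle: 1!·1!·0!/3! = 1/6
(j±m)!: 1!·1!·1!·0!·1!·0! = 1
prefactor² = (2J+1)·Δ·N² = 1/3
  k=1: −1/(1!·0!·0!·0!·1!·0!) = -1
Σ = -1  ⇒  CG² = 1/3·(-1)² = 1/3
CG = −√(1/3) = -0.577350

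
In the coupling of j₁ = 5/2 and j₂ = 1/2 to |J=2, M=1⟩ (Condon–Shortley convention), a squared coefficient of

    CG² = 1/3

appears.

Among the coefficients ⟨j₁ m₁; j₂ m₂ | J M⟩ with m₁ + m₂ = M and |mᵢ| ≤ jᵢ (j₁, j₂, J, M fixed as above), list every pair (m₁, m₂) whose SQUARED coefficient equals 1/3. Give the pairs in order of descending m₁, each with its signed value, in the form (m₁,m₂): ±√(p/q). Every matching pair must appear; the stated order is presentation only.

Admissible pairs with m₁+m₂ = M = 1: (1/2,1/2), (3/2,-1/2)
  (m₁,m₂)=(3/2,-1/2): CG² = 2/3, CG = +√(2/3)
  (m₁,m₂)=(1/2,1/2): CG² = 1/3, CG = −√(1/3)   ← matches the target
Pairs with CG² = 1/3: (1/2,1/2): −√(1/3)

(1/2,1/2): −√(1/3)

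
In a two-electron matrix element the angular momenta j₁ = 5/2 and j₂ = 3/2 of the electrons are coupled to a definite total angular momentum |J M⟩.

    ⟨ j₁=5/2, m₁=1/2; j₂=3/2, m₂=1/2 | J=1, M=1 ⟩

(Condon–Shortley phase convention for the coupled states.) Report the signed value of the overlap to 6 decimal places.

√[3·3!2!0!/6! · 3!2!2!1!2!0!] = √(12/5)
  +(−1)^2/∏(2,1,0,0,2,0)! = 1/4  (running 1/4)
⟨..|..⟩ = √(12/5)·(1/4) = +0.387298

+0.387298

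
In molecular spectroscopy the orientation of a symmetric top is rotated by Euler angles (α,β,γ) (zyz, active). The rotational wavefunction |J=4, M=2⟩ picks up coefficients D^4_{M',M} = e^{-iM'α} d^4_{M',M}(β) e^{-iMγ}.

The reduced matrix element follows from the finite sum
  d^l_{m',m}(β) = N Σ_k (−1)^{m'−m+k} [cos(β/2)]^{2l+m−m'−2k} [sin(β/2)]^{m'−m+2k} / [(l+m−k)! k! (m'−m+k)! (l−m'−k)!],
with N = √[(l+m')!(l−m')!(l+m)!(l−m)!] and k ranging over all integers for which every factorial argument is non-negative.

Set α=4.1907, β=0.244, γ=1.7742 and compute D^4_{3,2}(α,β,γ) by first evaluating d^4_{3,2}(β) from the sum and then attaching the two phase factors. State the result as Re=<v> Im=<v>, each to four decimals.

D^4_{3,2}(4.1907,0.2440,1.7742) = e^{-i·3·4.1907}·d^4_{3,2}(0.2440)·e^{-i·2·1.7742}. Compute d first:
Half-angle: c=0.992567, s=0.121698. N=√(5040·1·720·2)=2693.993318
k∈{0,1} keeps every argument non-negative
  k=0: (−1)^1·2693.9933/(720)·0.9926^7·0.1217^1 = -0.432181
  k=1: (−1)^2·2693.9933/(240)·0.9926^5·0.1217^3 = +0.019491
d^4_{3,2}(0.2440) = -0.432181 +0.019491 = -0.412690
D = (+0.999984-0.005729i)·(-0.412690)·(-0.918389+0.395679i) = +0.378068-0.165462i

Re=0.3781 Im=-0.1655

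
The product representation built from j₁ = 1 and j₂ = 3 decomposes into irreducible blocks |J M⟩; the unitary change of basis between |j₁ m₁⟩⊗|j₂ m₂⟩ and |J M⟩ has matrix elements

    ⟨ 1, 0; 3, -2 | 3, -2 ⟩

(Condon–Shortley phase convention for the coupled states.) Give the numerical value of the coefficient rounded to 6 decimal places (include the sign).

+0.577350  (= +√(1/3))

triangle: 1!*1!*5!/8! = 120/40320
(j±m)!: 1!*1!*1!*5!*1!*5! = 14400
prefactor² = (2J+1)*Δ*N² = 300
  k=0: +1/(0!*1!*1!*1!*0!*4!) = 1/24
  k=1: −1/(1!*0!*0!*0!*1!*5!) = -1/120
Σ = 1/30  ⇒  CG² = 300*(1/30)² = 1/3
CG = +√(1/3) = +0.577350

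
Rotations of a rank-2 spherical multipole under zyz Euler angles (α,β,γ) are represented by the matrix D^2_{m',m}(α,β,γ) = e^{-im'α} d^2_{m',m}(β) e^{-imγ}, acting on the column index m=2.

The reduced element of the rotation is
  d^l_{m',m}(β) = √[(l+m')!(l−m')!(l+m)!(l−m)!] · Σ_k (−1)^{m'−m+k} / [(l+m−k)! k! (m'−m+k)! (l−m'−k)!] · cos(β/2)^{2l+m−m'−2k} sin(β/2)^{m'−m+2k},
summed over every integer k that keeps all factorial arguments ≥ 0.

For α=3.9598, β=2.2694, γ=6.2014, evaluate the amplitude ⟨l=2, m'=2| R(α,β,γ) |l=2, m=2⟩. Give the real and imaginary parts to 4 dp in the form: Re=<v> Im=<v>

D^2_{2,2}(3.9598,2.2694,6.2014) = e^{-i·2·3.9598}·d^2_{2,2}(2.2694)·e^{-i·2·6.2014}. Compute d first:
Half-angle: c=0.422404, s=0.906407. N=√(24·1·24·1)=24.000000
k∈{0} keeps every argument non-negative
  k=0: (−1)^0·24.0000/(24)·0.4224^4·0.9064^0 = +0.031836
d^2_{2,2}(2.2694) = +0.031836
Attach z-rotation phases: D = e^{-i(2)(3.9598)}·(+0.031836)·e^{-i(2)(6.2014)} = +0.003113-0.031683i

Re=0.0031 Im=-0.0317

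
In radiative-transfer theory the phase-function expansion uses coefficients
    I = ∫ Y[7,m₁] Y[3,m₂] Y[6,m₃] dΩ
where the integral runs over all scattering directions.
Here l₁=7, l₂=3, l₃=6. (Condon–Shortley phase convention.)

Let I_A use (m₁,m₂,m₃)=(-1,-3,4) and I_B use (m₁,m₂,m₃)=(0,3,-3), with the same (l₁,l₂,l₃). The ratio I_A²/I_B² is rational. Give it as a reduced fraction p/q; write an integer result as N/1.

Shared (l₁,l₂,l₃)=(7,3,6): N and (l;000)² cancel in I_A²/I_B².
A: Δ = 4!·10!·2!/17! = 1/2042040; Racah Σ t=0..0: t=0:+1/3870720 = 1/3870720; ⇒ 3j(7 3 6; -1 -3 4)² = 675/136136, sgn +1
B: Δ = 4!·10!·2!/17! = 1/2042040; Racah Σ t=4..4: t=4:+1/1451520 = 1/1451520; ⇒ 3j(7 3 6; 0 3 -3)² = 45/4862, sgn -1
I_A²/I_B² = (675/136136)/(45/4862) = 15/28

15/28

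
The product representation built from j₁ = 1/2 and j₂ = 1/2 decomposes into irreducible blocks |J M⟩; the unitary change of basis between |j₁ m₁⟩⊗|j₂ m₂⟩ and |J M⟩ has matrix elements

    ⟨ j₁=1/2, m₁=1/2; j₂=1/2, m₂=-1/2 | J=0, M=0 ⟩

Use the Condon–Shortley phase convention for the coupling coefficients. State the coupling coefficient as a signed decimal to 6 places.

j₁+j₂−J=1  J+j₁−j₂=0  J−j₁+j₂=0  j₁+j₂+J+1=2
(j₁±m₁, j₂±m₂, J±M) = (1,0,0,1,0,0)
P² = 1/2
sum k=0..0:
  [0] +1/1 = 1
S = 1
C² = P²·S² = 1/2 ; C = +0.707107

+√(1/2) ≈ +0.707107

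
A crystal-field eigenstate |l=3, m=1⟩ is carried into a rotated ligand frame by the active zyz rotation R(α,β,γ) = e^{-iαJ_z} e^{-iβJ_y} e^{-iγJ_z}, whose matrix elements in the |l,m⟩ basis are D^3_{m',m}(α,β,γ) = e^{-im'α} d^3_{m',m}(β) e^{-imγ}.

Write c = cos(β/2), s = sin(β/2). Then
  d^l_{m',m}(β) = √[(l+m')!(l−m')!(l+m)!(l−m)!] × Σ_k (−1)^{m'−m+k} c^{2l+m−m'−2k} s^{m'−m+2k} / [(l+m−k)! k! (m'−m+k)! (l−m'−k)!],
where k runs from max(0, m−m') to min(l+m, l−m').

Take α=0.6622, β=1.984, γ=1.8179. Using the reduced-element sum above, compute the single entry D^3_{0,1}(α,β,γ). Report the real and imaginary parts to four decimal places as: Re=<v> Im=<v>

Re=0.0188 Im=0.0745

Split into d^3_{0,1}(β=1.9840) × two z-phases.
With c≡cos(β/2)=0.547017 and s≡sin(β/2)=0.837122, N=[6·6·24·2]^{1/2}=41.569219
k: max(0,(1)−(0))=1 … min(3+(1),3−(0))=3
  k=1: (−1)^0·41.5692/(12)·0.5470^5·0.8371^1 = +0.142031
  k=2: (−1)^1·41.5692/(4)·0.5470^3·0.8371^3 = -0.997883
  k=3: (−1)^2·41.5692/(12)·0.5470^1·0.8371^5 = +0.778994
d^3_{0,1}(1.9840) = +0.142031 -0.997883 +0.778994 = -0.076858
Phases: e^{-i·(0)·0.6622}=+1.000000+0.000000i, e^{-i·(1)·1.8179}=-0.244597-0.969625i ⇒ D=+0.018799+0.074523i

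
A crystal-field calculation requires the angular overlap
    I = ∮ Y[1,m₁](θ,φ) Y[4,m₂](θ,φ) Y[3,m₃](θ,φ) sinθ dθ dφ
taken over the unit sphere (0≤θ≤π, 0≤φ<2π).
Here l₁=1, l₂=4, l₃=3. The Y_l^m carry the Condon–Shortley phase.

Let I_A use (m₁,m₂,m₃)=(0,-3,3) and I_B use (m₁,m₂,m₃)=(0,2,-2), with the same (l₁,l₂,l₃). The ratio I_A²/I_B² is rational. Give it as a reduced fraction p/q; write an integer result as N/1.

Shared (l₁,l₂,l₃)=(1,4,3): N and (l;000)² cancel in I_A²/I_B².
A: Δ = 2!·0!·6!/9! = 1/252; Racah Σ t=1..1: t=1:−1/720 = -1/720; ⇒ 3j(1 4 3; 0 -3 3)² = 1/36, sgn -1
B: Δ = 2!·0!·6!/9! = 1/252; Racah Σ t=1..1: t=1:−1/120 = -1/120; ⇒ 3j(1 4 3; 0 2 -2)² = 1/21, sgn +1
I_A²/I_B² = (1/36)/(1/21) = 7/12

7/12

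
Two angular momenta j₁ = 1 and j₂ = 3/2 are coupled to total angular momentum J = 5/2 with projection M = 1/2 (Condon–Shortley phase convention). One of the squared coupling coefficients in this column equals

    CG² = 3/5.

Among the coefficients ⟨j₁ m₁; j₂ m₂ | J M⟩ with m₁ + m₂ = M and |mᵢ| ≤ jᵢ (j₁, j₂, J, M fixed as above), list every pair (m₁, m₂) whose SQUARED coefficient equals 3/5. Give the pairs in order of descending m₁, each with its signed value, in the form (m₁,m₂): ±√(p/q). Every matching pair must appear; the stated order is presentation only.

(0,1/2): +√(3/5)

Admissible pairs with m₁+m₂ = M = 1/2: (-1,3/2), (0,1/2), (1,-1/2)
  (m₁,m₂)=(1,-1/2): CG² = 3/10, CG = +√(3/10)
  (m₁,m₂)=(0,1/2): CG² = 3/5, CG = +√(3/5)   ← matches the target
  (m₁,m₂)=(-1,3/2): CG² = 1/10, CG = +√(1/10)
Pairs with CG² = 3/5: (0,1/2): +√(3/5)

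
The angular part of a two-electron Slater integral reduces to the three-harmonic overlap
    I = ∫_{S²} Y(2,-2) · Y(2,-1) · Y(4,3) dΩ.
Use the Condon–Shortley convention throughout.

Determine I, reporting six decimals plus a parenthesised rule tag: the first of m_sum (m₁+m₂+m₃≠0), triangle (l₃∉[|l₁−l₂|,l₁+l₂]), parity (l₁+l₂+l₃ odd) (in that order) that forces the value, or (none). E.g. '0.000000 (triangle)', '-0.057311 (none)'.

Checks pass: Σm=0; 8 even; l₃=4∈[0,4].
(2·2+1)(2·2+1)(2·4+1) = 225
Δ: 0! 4! 4! / 9! → 1/630
sum: t=0:+1/16 = 1/16
3j²(2 2 4; 0 0 0) = Δ·Π!·Σ² = 2/35  (sign +1)
sum: t=0:+1/144 = 1/144
3j²(2 2 4; -2 -1 3) = Δ·Π!·Σ² = 1/18  (sign -1)
combine: 4πI² = 225·2/35·1/18 = 5/7
take √, sign -1: I = -0.23841361
No selection rule forces the value: the integral is nonzero (none).

-0.238414 (none)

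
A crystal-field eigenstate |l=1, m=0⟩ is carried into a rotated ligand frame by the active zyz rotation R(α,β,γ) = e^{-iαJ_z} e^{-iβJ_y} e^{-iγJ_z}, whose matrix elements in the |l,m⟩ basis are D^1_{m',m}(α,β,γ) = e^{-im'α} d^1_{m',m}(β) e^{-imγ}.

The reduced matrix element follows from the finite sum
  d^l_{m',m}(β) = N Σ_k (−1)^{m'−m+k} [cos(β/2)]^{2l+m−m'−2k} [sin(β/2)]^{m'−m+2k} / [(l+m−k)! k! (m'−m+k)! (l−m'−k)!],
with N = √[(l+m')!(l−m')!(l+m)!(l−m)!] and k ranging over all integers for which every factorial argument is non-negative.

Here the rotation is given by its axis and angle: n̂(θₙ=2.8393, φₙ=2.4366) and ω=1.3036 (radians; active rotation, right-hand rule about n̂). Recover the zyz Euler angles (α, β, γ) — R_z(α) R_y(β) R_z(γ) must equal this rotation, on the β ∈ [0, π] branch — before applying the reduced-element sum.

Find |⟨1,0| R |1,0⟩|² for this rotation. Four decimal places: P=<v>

P=0.8738

Axis–angle → zyz. n̂ = (sinθₙcosφₙ, sinθₙsinφₙ, cosθₙ) = (-0.226741, +0.192924, -0.954656), ω = 1.3036.
R = I cosω + sinω [n̂]ₓ + (1−cosω) n̂n̂ᵀ gives
  R = [+0.301866, +0.888586, +0.345386; -0.952975, +0.291421, +0.083146; -0.026770, -0.354243, +0.934770]
β = atan2(√(R₁₃²+R₂₃²), R₃₃) = 0.363185; α = atan2(R₂₃, R₁₃) mod 2π = 0.236238; γ = atan2(R₃₂, −R₃₁) mod 2π = 4.787816
D^1_{0,0}(0.2362,0.3632,4.7878) = e^{-i·0·0.2362}·d^1_{0,0}(0.3632)·e^{-i·0·4.7878}. Compute d first:
Half-angle: c=0.983557, s=0.180596. N=√(1·1·1·1)=1.000000
k: max(0,(0)−(0))=0 … min(1+(0),1−(0))=1
  k=0: (−1)^0·1.0000/(1)·0.9836^2·0.1806^0 = +0.967385
  k=1: (−1)^1·1.0000/(1)·0.9836^0·0.1806^2 = -0.032615
d^1_{0,0}(0.3632) = +0.967385 -0.032615 = +0.934770
|D^1_{0,0}|² = |d^1_{0,0}(β)|² = (+0.934770)² = 0.873795 (the z-rotation phases have unit modulus)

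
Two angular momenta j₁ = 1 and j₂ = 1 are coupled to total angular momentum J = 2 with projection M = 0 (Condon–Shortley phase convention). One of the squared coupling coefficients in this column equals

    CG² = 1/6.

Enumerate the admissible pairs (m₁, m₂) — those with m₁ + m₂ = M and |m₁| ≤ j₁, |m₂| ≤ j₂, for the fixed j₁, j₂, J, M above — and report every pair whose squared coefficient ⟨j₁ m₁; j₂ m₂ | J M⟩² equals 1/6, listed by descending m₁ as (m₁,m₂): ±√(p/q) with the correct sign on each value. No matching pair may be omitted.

Admissible pairs with m₁+m₂ = M = 0: (-1,1), (0,0), (1,-1)
  (m₁,m₂)=(1,-1): CG² = 1/6, CG = +√(1/6)   ← matches the target
  (m₁,m₂)=(0,0): CG² = 2/3, CG = +√(2/3)
  (m₁,m₂)=(-1,1): CG² = 1/6, CG = +√(1/6)   ← matches the target
Pairs with CG² = 1/6: (1,-1): +√(1/6); (-1,1): +√(1/6)

(1,-1): +√(1/6); (-1,1): +√(1/6)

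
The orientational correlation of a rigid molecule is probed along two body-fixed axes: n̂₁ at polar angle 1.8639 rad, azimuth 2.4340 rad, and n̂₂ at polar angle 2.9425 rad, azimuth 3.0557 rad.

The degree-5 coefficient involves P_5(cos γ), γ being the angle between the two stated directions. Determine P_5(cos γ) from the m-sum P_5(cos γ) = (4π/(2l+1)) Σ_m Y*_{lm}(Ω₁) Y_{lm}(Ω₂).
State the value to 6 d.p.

Addition theorem: P_5(cos γ) = (4π/11) Σ_m Y*_{lm}(Ω₁) Y_{lm}(Ω₂), m = −5…5:
  m=-5: (0.344311, -0.144102) × (-0.000128, -0.000058) = (-0.000052, -0.000002)  (running Σ = (-0.000052, -0.000002))
  m=-4: (0.339103, 0.109081) × (-0.002073, -0.000742) = (-0.000622, -0.000478)  (running Σ = (-0.000674, -0.000479))
  m=-3: (-0.039586, -0.064280) × (-0.019793, -0.005216) = (0.000448, 0.001479)  (running Σ = (-0.000226, 0.001000))
  m=-2: (0.052136, -0.332330) × (-0.120543, -0.020914) = (-0.013235, 0.038970)  (running Σ = (-0.013461, 0.039969))
  m=-1: (0.005207, -0.004454) × (-0.437798, -0.037696) = (-0.002448, 0.001754)  (running Σ = (-0.015909, 0.041723))
  m=0: (-0.324233, -0.000000) × (-0.677048, 0.000000) = (0.219521, 0.000000)  (running Σ = (0.203613, 0.041723))
  m=1: (-0.005207, -0.004454) × (0.437798, -0.037696) = (-0.002448, -0.001754)  (running Σ = (0.201165, 0.039969))
  m=2: (0.052136, 0.332330) × (-0.120543, 0.020914) = (-0.013235, -0.038970)  (running Σ = (0.187930, 0.001000))
  m=3: (0.039586, -0.064280) × (0.019793, -0.005216) = (0.000448, -0.001479)  (running Σ = (0.188379, -0.000479))
  m=4: (0.339103, -0.109081) × (-0.002073, 0.000742) = (-0.000622, 0.000478)  (running Σ = (0.187757, -0.000002))
  m=5: (-0.344311, -0.144102) × (0.000128, -0.000058) = (-0.000052, 0.000002)  (running Σ = (0.187704, -0.000000))
Σ over m = (0.187704, -0.000000); ×(4π/11) → (0.214433, -0.000000). Real part: 0.214433

0.214433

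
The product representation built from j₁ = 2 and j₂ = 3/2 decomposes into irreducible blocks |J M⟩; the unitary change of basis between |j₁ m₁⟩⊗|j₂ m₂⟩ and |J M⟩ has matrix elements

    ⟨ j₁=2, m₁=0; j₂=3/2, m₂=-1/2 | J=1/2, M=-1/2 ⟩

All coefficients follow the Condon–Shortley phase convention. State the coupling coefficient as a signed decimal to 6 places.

triangle: 3!*1!*0!/5! = 6/120
(j±m)!: 2!*2!*1!*2!*0!*1! = 8
prefactor² = (2J+1)*Δ*N² = 4/5
  k=1: −1/(1!*2!*1!*0!*0!*0!) = -1/2
Σ = -1/2  ⇒  CG² = 4/5*(-1/2)² = 1/5
CG = −√(1/5) = -0.447214

-0.447214  (= −√(1/5))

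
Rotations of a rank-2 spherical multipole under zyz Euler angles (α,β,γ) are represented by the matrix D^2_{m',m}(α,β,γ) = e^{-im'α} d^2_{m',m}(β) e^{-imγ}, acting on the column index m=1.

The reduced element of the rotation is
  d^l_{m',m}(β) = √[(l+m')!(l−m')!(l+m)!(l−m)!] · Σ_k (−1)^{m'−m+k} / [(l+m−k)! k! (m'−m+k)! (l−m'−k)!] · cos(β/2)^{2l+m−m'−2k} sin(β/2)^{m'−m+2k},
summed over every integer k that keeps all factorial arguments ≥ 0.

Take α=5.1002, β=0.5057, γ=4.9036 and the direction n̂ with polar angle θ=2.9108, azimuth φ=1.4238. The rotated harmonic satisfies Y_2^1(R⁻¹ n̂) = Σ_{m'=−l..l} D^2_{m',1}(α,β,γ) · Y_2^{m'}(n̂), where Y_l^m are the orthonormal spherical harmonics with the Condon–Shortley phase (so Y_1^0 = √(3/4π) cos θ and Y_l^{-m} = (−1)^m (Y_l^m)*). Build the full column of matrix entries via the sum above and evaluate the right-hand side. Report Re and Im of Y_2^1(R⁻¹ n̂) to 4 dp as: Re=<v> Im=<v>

Re=-0.0421 Im=0.2313

Need the full column D^2_{m',1} for m'=−2..2 at α=5.1002, β=0.5057, γ=4.9036.
cos(β/2)=0.968203, sin(β/2)=0.250164
d^2_{-2,1}: single k=3 term ⇒ +0.030316;  D = +0.016726-0.025285i
d^2_{-1,1}: k∈[2..3] ⇒ +0.175997 -0.003917 = +0.172080;  D = +0.168766+0.033614i
d^2_{0,1}: k∈[1..2] ⇒ +0.556161 -0.037129 = +0.519032;  D = +0.098641+0.509572i
d^2_{1,1}: k∈[0..1] ⇒ +0.878752 -0.175997 = +0.702755;  D = -0.588205+0.384552i
d^2_{2,1}: single k=0 term ⇒ -0.454104;  D = +0.373769+0.257890i
Y_2^{m'}(θ=2.9108,φ=1.4238) and Σ D·Y over m':
  (+0.0167-0.0253i)·(-0.0193-0.0059i)  (+0.1688+0.0336i)·(-0.0252+0.1702i)  (+0.0986+0.5096i)·(+0.5813+0.0000i)  (-0.5882+0.3846i)·(+0.0252+0.1702i)  (+0.3738+0.2579i)·(-0.0193+0.0059i)
Y_2^1(R⁻¹ n̂) = -0.042112+0.231255i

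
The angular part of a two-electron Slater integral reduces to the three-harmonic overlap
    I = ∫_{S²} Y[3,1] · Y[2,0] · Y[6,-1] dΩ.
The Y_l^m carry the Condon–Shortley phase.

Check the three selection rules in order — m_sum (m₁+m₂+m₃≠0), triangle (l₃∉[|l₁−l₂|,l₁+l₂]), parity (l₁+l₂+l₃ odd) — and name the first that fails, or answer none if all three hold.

triangle

Σmᵢ = 0  ✓
l₃∈[|l₁−l₂|,l₁+l₂]=[1,5] required, l₃=6 fails  ✗
Σlᵢ = 11 ⇒ odd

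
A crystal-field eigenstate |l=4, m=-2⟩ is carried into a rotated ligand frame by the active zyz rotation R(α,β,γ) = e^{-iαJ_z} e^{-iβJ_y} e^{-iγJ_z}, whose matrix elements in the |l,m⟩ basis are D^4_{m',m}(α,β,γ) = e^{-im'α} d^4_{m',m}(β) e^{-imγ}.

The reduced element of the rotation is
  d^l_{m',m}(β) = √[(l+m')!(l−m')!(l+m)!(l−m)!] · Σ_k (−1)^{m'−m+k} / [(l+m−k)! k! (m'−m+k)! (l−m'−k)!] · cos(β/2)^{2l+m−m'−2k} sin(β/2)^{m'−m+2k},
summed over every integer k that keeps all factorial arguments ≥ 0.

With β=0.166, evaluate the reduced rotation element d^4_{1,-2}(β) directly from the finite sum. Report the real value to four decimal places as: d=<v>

d=-0.0078

d^4_{1,-2}(β=0.1660) via the finite sum:
c=cos(0.166000/2)=0.996557, s=sin(0.166000/2)=0.082905; N=√[120·6·2·720]=1018.233765
The bounds max(0,m−m')=0 and min(l+m,l−m')=2 give 3 terms
  k=0: (−1)^3·1018.2338/(72)·0.9966^5·0.0829^3 = -0.007921
  k=1: (−1)^4·1018.2338/(48)·0.9966^3·0.0829^5 = +0.000082
  k=2: (−1)^5·1018.2338/(240)·0.9966^1·0.0829^7 = -0.000000
d^4_{1,-2}(0.1660) = -0.007921 +0.000082 -0.000000 = -0.007839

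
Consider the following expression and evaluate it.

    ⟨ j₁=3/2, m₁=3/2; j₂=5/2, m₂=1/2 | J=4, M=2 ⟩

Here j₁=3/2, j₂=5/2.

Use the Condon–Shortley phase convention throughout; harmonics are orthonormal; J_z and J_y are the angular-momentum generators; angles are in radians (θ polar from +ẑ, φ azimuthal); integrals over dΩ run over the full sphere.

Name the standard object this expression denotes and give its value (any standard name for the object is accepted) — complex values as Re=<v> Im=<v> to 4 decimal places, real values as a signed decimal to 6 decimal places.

Clebsch–Gordan coefficient, +√(5/14) ≈ +0.597614

This is a Clebsch–Gordan (vector-coupling) coefficient.
√[9·0!3!5!/9! · 3!0!3!2!6!2!] = √(12960/7)
  +(−1)^0/∏(0,0,0,3,3,2)! = 1/72  (running 1/72)
⟨..|..⟩ = √(12960/7)·(1/72) = +0.597614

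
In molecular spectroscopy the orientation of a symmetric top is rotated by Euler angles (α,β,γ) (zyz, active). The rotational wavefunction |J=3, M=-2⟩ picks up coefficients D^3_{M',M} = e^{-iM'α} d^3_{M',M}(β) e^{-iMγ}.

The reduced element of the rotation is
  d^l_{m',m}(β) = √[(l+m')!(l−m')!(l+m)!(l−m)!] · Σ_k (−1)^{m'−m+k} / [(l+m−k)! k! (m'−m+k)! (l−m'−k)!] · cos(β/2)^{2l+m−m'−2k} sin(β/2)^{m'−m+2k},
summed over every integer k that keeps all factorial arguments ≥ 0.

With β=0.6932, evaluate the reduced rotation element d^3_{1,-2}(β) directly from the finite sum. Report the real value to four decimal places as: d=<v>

d=-0.1928

d^3_{1,-2}(β=0.6932) via the finite sum:
With c≡cos(β/2)=0.940533 and s≡sin(β/2)=0.339702, N=[24·2·1·120]^{1/2}=75.894664
k∈{0,1} keeps every argument non-negative
  k=0: (−1)^3·75.8947/(12)·0.9405^3·0.3397^3 = -0.206275
  k=1: (−1)^4·75.8947/(24)·0.9405^1·0.3397^5 = +0.013454
d^3_{1,-2}(0.6932) = -0.206275 +0.013454 = -0.192821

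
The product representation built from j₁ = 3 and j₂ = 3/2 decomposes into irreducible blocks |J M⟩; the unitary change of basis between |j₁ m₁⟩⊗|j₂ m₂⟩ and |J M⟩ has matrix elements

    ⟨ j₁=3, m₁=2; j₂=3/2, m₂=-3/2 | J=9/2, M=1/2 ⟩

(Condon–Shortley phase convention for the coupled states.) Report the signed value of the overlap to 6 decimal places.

triangle: 0!·6!·3!/10! = 4320/3628800
(j±m)!: 5!·1!·0!·3!·5!·4! = 2073600
prefactor² = (2J+1)·Δ·N² = 172800/7
  k=0: +1/(0!·0!·1!·0!·5!·3!) = 1/720
Σ = 1/720  ⇒  CG² = 172800/7·(1/720)² = 1/21
CG = +√(1/21) = +0.218218

+√(1/21) ≈ +0.218218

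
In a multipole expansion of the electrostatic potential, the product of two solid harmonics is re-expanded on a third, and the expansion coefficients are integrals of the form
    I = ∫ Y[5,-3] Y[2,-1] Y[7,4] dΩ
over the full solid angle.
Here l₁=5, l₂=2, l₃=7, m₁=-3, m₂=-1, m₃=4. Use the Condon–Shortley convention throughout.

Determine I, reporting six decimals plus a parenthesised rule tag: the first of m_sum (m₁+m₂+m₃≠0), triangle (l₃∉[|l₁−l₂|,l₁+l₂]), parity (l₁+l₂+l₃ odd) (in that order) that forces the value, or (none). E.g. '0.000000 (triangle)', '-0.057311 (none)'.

0.252127 (none)

m-sum 0 ✓  L=14 even ✓  3≤7≤7 ✓
Π(2lᵢ+1) = 11×5×15 = 825
triangle coeff Δ(5,2,7) = 1/15015
Σ_t [0,0]: t=0:+1/57600 = 1/57600
(3j)²=21/715 [(5 2 7; 0 0 0)], sign=-1
Σ_t [0,0]: t=0:+1/483840 = 1/483840
(3j)²=3/91 [(5 2 7; -3 -1 4)], sign=-1
⇒ 4πI² = 135/169
I = (+1)√(135/169/(4π)) = 0.25212656
No selection rule forces the value: the integral is nonzero (none).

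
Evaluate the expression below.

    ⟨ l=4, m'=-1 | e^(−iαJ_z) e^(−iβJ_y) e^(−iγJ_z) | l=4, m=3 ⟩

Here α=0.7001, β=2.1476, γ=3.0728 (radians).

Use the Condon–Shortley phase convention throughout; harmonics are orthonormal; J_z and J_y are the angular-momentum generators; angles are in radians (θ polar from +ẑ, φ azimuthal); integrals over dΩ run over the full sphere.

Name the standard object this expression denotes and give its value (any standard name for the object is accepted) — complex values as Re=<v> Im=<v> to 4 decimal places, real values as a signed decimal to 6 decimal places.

This is a Wigner D-matrix element — the rotation-matrix element ⟨l m'| R(α,β,γ) |l m⟩ in the angular-momentum basis.
Split into d^4_{-1,3}(β=2.1476) × two z-phases.
Half-angle: c=0.476787, s=0.879019. N=√(6·120·5040·1)=1904.940944
k: max(0,(3)−(-1))=4 … min(4+(3),4−(-1))=5
  k=4: (−1)^0·1904.9409/(144)·0.4768^4·0.8790^4 = +0.408141
  k=5: (−1)^1·1904.9409/(240)·0.4768^2·0.8790^6 = -0.832355
d^4_{-1,3}(2.1476) = +0.408141 -0.832355 = -0.424213
D = (+0.764778+0.644294i)·(-0.424213)·(-0.978780-0.204916i) = +0.261537+0.333999i

Wigner D-matrix element, Re=0.2615 Im=0.3340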